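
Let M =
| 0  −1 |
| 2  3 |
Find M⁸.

[[−254, −255], [510, 511]]

tr M = 3 and det M = 2, so the characteristic polynomial is λ² − (3)λ + (2) with roots 2 and 1.
Eigenvectors give P = [[1, 1], [−2, −1]] with P⁻¹ = [[−1, −1], [2, 1]], and M = P·diag(2, 1)·P⁻¹.
Then M⁸ = P·diag(256, 1)·P⁻¹ = [[256, 1], [−512, −1]] · [[−1, −1], [2, 1]] = [[−254, −255], [510, 511]].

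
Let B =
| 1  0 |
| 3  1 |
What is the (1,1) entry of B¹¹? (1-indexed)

B = I + N where N = [[0, 0], [3, 0]] is strictly lower-triangular, so N² = 0.
(I + N)¹¹ = I + 11·N = [[1, 0], [33, 1]].

1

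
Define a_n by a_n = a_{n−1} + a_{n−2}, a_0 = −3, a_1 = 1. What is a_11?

−76

With companion matrix M = [[1, 1], [1, 0]], [a_n, a_{n−1}]ᵀ = M·[a_{n−1}, a_{n−2}]ᵀ, so [a_11, a_10]ᵀ = M¹⁰·[a_1, a_0]ᵀ.
M¹⁰ = [[89, 55], [55, 34]], giving [a_11, a_10]ᵀ = [[−76], [−47]].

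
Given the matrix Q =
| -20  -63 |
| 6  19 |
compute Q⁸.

[[1786, 5355], [-510, -1529]]

tr Q = -1 and det Q = -2, so the characteristic polynomial is λ² − (-1)λ + (-2) with roots -2 and 1.
Eigenvectors give P = [[-7, -3], [2, 1]] with P⁻¹ = [[-1, -3], [2, 7]], and Q = P·diag(-2, 1)·P⁻¹.
Then Q⁸ = P·diag(256, 1)·P⁻¹ = [[-1792, -3], [512, 1]] · [[-1, -3], [2, 7]] = [[1786, 5355], [-510, -1529]].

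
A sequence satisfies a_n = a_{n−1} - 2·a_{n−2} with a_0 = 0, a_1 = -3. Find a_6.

With companion matrix Q = [[1, -2], [1, 0]], [a_n, a_{n−1}]ᵀ = Q·[a_{n−1}, a_{n−2}]ᵀ, so [a_6, a_5]ᵀ = Q⁵·[a_1, a_0]ᵀ.
Q⁵ = [[5, 2], [-1, 6]], giving [a_6, a_5]ᵀ = [[-15], [3]].

-15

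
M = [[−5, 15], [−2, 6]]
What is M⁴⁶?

M² = M (a projection; rank 1, trace 1), so M⁴⁶ = M.

[[−5, 15], [−2, 6]]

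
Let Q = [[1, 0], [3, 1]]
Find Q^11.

Q = I + N where N = [[0, 0], [3, 0]] is strictly lower-triangular, so N^2 = 0.
(I + N)^11 = I + 11·N = [[1, 0], [33, 1]].

[[1, 0], [33, 1]]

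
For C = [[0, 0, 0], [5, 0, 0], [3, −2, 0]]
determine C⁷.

[[0, 0, 0], [0, 0, 0], [0, 0, 0]]

C is strictly triangular, hence nilpotent: C³ = 0, so C⁷ = 0.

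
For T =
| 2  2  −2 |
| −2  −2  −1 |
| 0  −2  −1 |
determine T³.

T² = [[0, 4, −4], [0, 2, 7], [4, 6, 3]]
T³ = [[−8, 0, 0], [−4, −18, −9], [−4, −10, −17]]

[[−8, 0, 0], [−4, −18, −9], [−4, −10, −17]]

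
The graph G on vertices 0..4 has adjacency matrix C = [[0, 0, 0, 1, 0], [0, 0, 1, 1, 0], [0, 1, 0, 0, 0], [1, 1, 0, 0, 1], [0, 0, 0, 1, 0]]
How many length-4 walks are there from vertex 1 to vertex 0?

4

The number of length-4 walks from vertex 1 to vertex 0 is entry (1,0) of C⁴, where C is the adjacency matrix.
C² = [[1, 1, 0, 0, 1], [1, 2, 0, 0, 1], [0, 0, 1, 1, 0], [0, 0, 1, 3, 0], [1, 1, 0, 0, 1]]
C³ = [[0, 0, 1, 3, 0], [0, 0, 2, 4, 0], [1, 2, 0, 0, 1], [3, 4, 0, 0, 3], [0, 0, 1, 3, 0]]
C⁴ = [[3, 4, 0, 0, 3], [4, 6, 0, 0, 4], [0, 0, 2, 4, 0], [0, 0, 4, 10, 0], [3, 4, 0, 0, 3]]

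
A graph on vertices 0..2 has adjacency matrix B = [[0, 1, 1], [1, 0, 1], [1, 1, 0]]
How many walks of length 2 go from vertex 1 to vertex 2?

1

The number of length-2 walks from vertex 1 to vertex 2 is entry (1,2) of B², where B is the adjacency matrix.
B² = [[2, 1, 1], [1, 2, 1], [1, 1, 2]]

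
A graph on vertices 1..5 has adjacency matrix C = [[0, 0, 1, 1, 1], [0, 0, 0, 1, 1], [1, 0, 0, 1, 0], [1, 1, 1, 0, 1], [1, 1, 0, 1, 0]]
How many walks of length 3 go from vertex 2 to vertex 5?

The number of length-3 walks from vertex 2 to vertex 5 is entry (2,5) of C³, where C is the adjacency matrix.
C² = [[3, 2, 1, 2, 1], [2, 2, 1, 1, 1], [1, 1, 2, 1, 2], [2, 1, 1, 4, 2], [1, 1, 2, 2, 3]]
C³ = [[4, 3, 5, 7, 7], [3, 2, 3, 6, 5], [5, 3, 2, 6, 3], [7, 6, 6, 6, 7], [7, 5, 3, 7, 4]]

5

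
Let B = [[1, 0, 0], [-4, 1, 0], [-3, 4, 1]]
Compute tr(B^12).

3

B = I + N where N = [[0, 0, 0], [-4, 0, 0], [-3, 4, 0]] is strictly lower-triangular, so N^3 = 0.
(I + N)^12 = I + 12·N + 66·N^2 = [[1, 0, 0], [-48, 1, 0], [-1092, 48, 1]].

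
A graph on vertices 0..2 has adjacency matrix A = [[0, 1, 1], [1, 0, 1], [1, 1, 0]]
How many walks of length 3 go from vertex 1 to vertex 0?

The number of length-3 walks from vertex 1 to vertex 0 is entry (1,0) of A³, where A is the adjacency matrix.
A² = [[2, 1, 1], [1, 2, 1], [1, 1, 2]]
A³ = [[2, 3, 3], [3, 2, 3], [3, 3, 2]]

3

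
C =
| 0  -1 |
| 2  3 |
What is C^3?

[[-6, -7], [14, 15]]

tr C = 3 and det C = 2, so the characteristic polynomial is λ² − (3)λ + (2) with roots 1 and 2.
Eigenvectors give P = [[-1, 1], [1, -2]] with P⁻¹ = [[-2, -1], [-1, -1]], and C = P·diag(1, 2)·P⁻¹.
Then C^3 = P·diag(1, 8)·P⁻¹ = [[-1, 8], [1, -16]] · [[-2, -1], [-1, -1]] = [[-6, -7], [14, 15]].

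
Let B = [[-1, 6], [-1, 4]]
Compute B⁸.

[[-509, 1530], [-255, 766]]

tr B = 3 and det B = 2, so the characteristic polynomial is λ² − (3)λ + (2) with roots 1 and 2.
Eigenvectors give P = [[-3, -2], [-1, -1]] with P⁻¹ = [[-1, 2], [1, -3]], and B = P·diag(1, 2)·P⁻¹.
Then B⁸ = P·diag(1, 256)·P⁻¹ = [[-3, -512], [-1, -256]] · [[-1, 2], [1, -3]] = [[-509, 1530], [-255, 766]].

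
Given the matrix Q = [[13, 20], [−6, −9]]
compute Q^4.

[[481, 800], [−240, −399]]

tr Q = 4 and det Q = 3, so the characteristic polynomial is λ² − (4)λ + (3) with roots 3 and 1.
Eigenvectors give P = [[−2, −5], [1, 3]] with P⁻¹ = [[−3, −5], [1, 2]], and Q = P·diag(3, 1)·P⁻¹.
Then Q^4 = P·diag(81, 1)·P⁻¹ = [[−162, −5], [81, 3]] · [[−3, −5], [1, 2]] = [[481, 800], [−240, −399]].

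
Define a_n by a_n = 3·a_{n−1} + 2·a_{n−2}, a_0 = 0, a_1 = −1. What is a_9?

With companion matrix T = [[3, 2], [1, 0]], [a_n, a_{n−1}]ᵀ = T·[a_{n−1}, a_{n−2}]ᵀ, so [a_9, a_8]ᵀ = T⁸·[a_1, a_0]ᵀ.
T⁸ = [[22363, 12558], [6279, 3526]], giving [a_9, a_8]ᵀ = [[−22363], [−6279]].

−22363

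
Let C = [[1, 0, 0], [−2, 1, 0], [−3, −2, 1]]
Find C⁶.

[[1, 0, 0], [−12, 1, 0], [42, −12, 1]]

C = I + N where N = [[0, 0, 0], [−2, 0, 0], [−3, −2, 0]] is strictly lower-triangular, so N³ = 0.
(I + N)⁶ = I + 6·N + 15·N² = [[1, 0, 0], [−12, 1, 0], [42, −12, 1]].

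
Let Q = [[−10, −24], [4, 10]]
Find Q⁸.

[[256, 0], [0, 256]]

tr Q = 0 and det Q = −4, so the characteristic polynomial is λ² − (0)λ + (−4) with roots 2 and −2.
Eigenvectors give P = [[2, −3], [−1, 1]] with P⁻¹ = [[−1, −3], [−1, −2]], and Q = P·diag(2, −2)·P⁻¹.
Then Q⁸ = P·diag(256, 256)·P⁻¹ = [[512, −768], [−256, 256]] · [[−1, −3], [−1, −2]] = [[256, 0], [0, 256]].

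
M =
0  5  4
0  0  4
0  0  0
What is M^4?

M is strictly triangular, hence nilpotent: M^3 = 0, so M^4 = 0.

[[0, 0, 0], [0, 0, 0], [0, 0, 0]]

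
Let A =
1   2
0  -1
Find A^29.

A² = I (check: tr A = 0 and det A = -1), so A^29 = A since 29 is odd.

[[1, 2], [0, -1]]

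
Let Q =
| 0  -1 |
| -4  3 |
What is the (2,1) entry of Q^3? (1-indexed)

Q^2 = [[4, -3], [-12, 13]]
Q^3 = [[12, -13], [-52, 51]]

-52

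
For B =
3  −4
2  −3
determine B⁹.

B² = I (check: tr B = 0 and det B = −1), so B⁹ = B since 9 is odd.

[[3, −4], [2, −3]]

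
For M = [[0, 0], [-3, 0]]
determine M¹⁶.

[[0, 0], [0, 0]]

M is strictly triangular, hence nilpotent: M² = 0, so M¹⁶ = 0.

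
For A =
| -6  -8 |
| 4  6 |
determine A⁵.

tr A = 0 and det A = -4, so the characteristic polynomial is λ² − (0)λ + (-4) with roots 2 and -2.
Eigenvectors give P = [[-1, 2], [1, -1]] with P⁻¹ = [[1, 2], [1, 1]], and A = P·diag(2, -2)·P⁻¹.
Then A⁵ = P·diag(32, -32)·P⁻¹ = [[-32, -64], [32, 32]] · [[1, 2], [1, 1]] = [[-96, -128], [64, 96]].

[[-96, -128], [64, 96]]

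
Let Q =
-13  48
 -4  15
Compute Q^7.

[[-6565, 26256], [-2188, 8751]]

tr Q = 2 and det Q = -3, so the characteristic polynomial is λ² − (2)λ + (-3) with roots 3 and -1.
Eigenvectors give P = [[3, -4], [1, -1]] with P⁻¹ = [[-1, 4], [-1, 3]], and Q = P·diag(3, -1)·P⁻¹.
Then Q^7 = P·diag(2187, -1)·P⁻¹ = [[6561, 4], [2187, 1]] · [[-1, 4], [-1, 3]] = [[-6565, 26256], [-2188, 8751]].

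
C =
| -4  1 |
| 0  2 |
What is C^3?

[[-64, 12], [0, 8]]

C^2 = [[16, -2], [0, 4]]
C^3 = [[-64, 12], [0, 8]]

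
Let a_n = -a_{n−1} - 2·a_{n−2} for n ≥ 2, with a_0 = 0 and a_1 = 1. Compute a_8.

With companion matrix B = [[-1, -2], [1, 0]], [a_n, a_{n−1}]ᵀ = B·[a_{n−1}, a_{n−2}]ᵀ, so [a_8, a_7]ᵀ = B⁷·[a_1, a_0]ᵀ.
B⁷ = [[3, -14], [7, 10]], giving [a_8, a_7]ᵀ = [[3], [7]].

3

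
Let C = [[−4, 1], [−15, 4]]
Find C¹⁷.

[[−4, 1], [−15, 4]]

C² = I (check: tr C = 0 and det C = −1), so C¹⁷ = C since 17 is odd.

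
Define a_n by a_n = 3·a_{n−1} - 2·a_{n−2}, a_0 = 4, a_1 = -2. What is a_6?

-374

With companion matrix M = [[3, -2], [1, 0]], [a_n, a_{n−1}]ᵀ = M·[a_{n−1}, a_{n−2}]ᵀ, so [a_6, a_5]ᵀ = M⁵·[a_1, a_0]ᵀ.
M⁵ = [[63, -62], [31, -30]], giving [a_6, a_5]ᵀ = [[-374], [-182]].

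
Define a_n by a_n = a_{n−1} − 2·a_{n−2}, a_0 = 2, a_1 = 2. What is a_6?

With companion matrix A = [[1, −2], [1, 0]], [a_n, a_{n−1}]ᵀ = A·[a_{n−1}, a_{n−2}]ᵀ, so [a_6, a_5]ᵀ = A⁵·[a_1, a_0]ᵀ.
A⁵ = [[5, 2], [−1, 6]], giving [a_6, a_5]ᵀ = [[14], [10]].

14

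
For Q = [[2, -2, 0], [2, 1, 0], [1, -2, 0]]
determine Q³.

[[-12, -6, 0], [6, -15, 0], [-12, 0, 0]]

Q² = [[0, -6, 0], [6, -3, 0], [-2, -4, 0]]
Q³ = [[-12, -6, 0], [6, -15, 0], [-12, 0, 0]]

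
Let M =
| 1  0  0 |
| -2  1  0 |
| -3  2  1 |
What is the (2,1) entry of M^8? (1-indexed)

M = I + N where N = [[0, 0, 0], [-2, 0, 0], [-3, 2, 0]] is strictly lower-triangular, so N^3 = 0.
(I + N)^8 = I + 8·N + 28·N^2 = [[1, 0, 0], [-16, 1, 0], [-136, 16, 1]].

-16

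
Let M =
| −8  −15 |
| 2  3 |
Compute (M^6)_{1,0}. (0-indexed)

−1330

tr M = −5 and det M = 6, so the characteristic polynomial is λ² − (−5)λ + (6) with roots −3 and −2.
Eigenvectors give P = [[3, −5], [−1, 2]] with P⁻¹ = [[2, 5], [1, 3]], and M = P·diag(−3, −2)·P⁻¹.
Then M^6 = P·diag(729, 64)·P⁻¹ = [[2187, −320], [−729, 128]] · [[2, 5], [1, 3]] = [[4054, 9975], [−1330, −3261]].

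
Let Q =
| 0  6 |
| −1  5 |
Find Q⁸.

tr Q = 5 and det Q = 6, so the characteristic polynomial is λ² − (5)λ + (6) with roots 2 and 3.
Eigenvectors give P = [[3, −2], [1, −1]] with P⁻¹ = [[1, −2], [1, −3]], and Q = P·diag(2, 3)·P⁻¹.
Then Q⁸ = P·diag(256, 6561)·P⁻¹ = [[768, −13122], [256, −6561]] · [[1, −2], [1, −3]] = [[−12354, 37830], [−6305, 19171]].

[[−12354, 37830], [−6305, 19171]]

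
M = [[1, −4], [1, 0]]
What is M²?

[[−3, −4], [1, −4]]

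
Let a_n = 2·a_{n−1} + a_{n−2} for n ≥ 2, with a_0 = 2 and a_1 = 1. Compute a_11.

With companion matrix C = [[2, 1], [1, 0]], [a_n, a_{n−1}]ᵀ = C·[a_{n−1}, a_{n−2}]ᵀ, so [a_11, a_10]ᵀ = C^10·[a_1, a_0]ᵀ.
C^10 = [[5741, 2378], [2378, 985]], giving [a_11, a_10]ᵀ = [[10497], [4348]].

10497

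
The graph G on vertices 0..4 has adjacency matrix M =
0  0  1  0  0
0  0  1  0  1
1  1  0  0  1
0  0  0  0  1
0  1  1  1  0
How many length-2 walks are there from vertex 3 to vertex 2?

1

The number of length-2 walks from vertex 3 to vertex 2 is entry (3,2) of M^2, where M is the adjacency matrix.
M^2 = [[1, 1, 0, 0, 1], [1, 2, 1, 1, 1], [0, 1, 3, 1, 1], [0, 1, 1, 1, 0], [1, 1, 1, 0, 3]]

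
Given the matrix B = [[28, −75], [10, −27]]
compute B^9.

[[120658, −302925], [40390, −101487]]

tr B = 1 and det B = −6, so the characteristic polynomial is λ² − (1)λ + (−6) with roots −2 and 3.
Eigenvectors give P = [[−5, 3], [−2, 1]] with P⁻¹ = [[1, −3], [2, −5]], and B = P·diag(−2, 3)·P⁻¹.
Then B^9 = P·diag(−512, 19683)·P⁻¹ = [[2560, 59049], [1024, 19683]] · [[1, −3], [2, −5]] = [[120658, −302925], [40390, −101487]].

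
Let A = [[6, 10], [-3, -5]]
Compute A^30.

A² = A (a projection; rank 1, trace 1), so A^30 = A.

[[6, 10], [-3, -5]]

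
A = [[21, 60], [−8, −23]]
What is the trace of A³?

tr A = −2 and det A = −3, so the characteristic polynomial is λ² − (−2)λ + (−3) with roots −3 and 1.
Eigenvectors give P = [[5, 3], [−2, −1]] with P⁻¹ = [[−1, −3], [2, 5]], and A = P·diag(−3, 1)·P⁻¹.
Then A³ = P·diag(−27, 1)·P⁻¹ = [[−135, 3], [54, −1]] · [[−1, −3], [2, 5]] = [[141, 420], [−56, −167]].

−26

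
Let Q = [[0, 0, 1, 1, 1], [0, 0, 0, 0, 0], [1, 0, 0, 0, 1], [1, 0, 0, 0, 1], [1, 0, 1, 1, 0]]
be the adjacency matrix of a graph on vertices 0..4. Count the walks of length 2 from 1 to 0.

0

The number of length-2 walks from vertex 1 to vertex 0 is entry (1,0) of Q², where Q is the adjacency matrix.
Q² = [[3, 0, 1, 1, 2], [0, 0, 0, 0, 0], [1, 0, 2, 2, 1], [1, 0, 2, 2, 1], [2, 0, 1, 1, 3]]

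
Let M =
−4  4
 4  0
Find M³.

M² = [[32, −16], [−16, 16]]
M³ = [[−192, 128], [128, −64]]

[[−192, 128], [128, −64]]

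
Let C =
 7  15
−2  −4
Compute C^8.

tr C = 3 and det C = 2, so the characteristic polynomial is λ² − (3)λ + (2) with roots 1 and 2.
Eigenvectors give P = [[−5, −3], [2, 1]] with P⁻¹ = [[1, 3], [−2, −5]], and C = P·diag(1, 2)·P⁻¹.
Then C^8 = P·diag(1, 256)·P⁻¹ = [[−5, −768], [2, 256]] · [[1, 3], [−2, −5]] = [[1531, 3825], [−510, −1274]].

[[1531, 3825], [−510, −1274]]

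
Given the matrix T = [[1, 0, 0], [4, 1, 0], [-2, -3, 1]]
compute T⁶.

T = I + N where N = [[0, 0, 0], [4, 0, 0], [-2, -3, 0]] is strictly lower-triangular, so N³ = 0.
(I + N)⁶ = I + 6·N + 15·N² = [[1, 0, 0], [24, 1, 0], [-192, -18, 1]].

[[1, 0, 0], [24, 1, 0], [-192, -18, 1]]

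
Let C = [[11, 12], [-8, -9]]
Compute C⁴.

[[241, 240], [-160, -159]]

tr C = 2 and det C = -3, so the characteristic polynomial is λ² − (2)λ + (-3) with roots -1 and 3.
Eigenvectors give P = [[-1, 3], [1, -2]] with P⁻¹ = [[2, 3], [1, 1]], and C = P·diag(-1, 3)·P⁻¹.
Then C⁴ = P·diag(1, 81)·P⁻¹ = [[-1, 243], [1, -162]] · [[2, 3], [1, 1]] = [[241, 240], [-160, -159]].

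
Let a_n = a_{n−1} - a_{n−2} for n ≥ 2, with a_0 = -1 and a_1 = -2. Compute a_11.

With companion matrix C = [[1, -1], [1, 0]], [a_n, a_{n−1}]ᵀ = C·[a_{n−1}, a_{n−2}]ᵀ, so [a_11, a_10]ᵀ = C¹⁰·[a_1, a_0]ᵀ.
C¹⁰ = [[-1, 1], [-1, 0]], giving [a_11, a_10]ᵀ = [[1], [2]].

1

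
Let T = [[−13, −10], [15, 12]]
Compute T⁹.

[[−60073, −40390], [60585, 40902]]

tr T = −1 and det T = −6, so the characteristic polynomial is λ² − (−1)λ + (−6) with roots −3 and 2.
Eigenvectors give P = [[−1, −2], [1, 3]] with P⁻¹ = [[−3, −2], [1, 1]], and T = P·diag(−3, 2)·P⁻¹.
Then T⁹ = P·diag(−19683, 512)·P⁻¹ = [[19683, −1024], [−19683, 1536]] · [[−3, −2], [1, 1]] = [[−60073, −40390], [60585, 40902]].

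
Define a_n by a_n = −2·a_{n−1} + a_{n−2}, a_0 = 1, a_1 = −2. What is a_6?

169

With companion matrix A = [[−2, 1], [1, 0]], [a_n, a_{n−1}]ᵀ = A·[a_{n−1}, a_{n−2}]ᵀ, so [a_6, a_5]ᵀ = A⁵·[a_1, a_0]ᵀ.
A⁵ = [[−70, 29], [29, −12]], giving [a_6, a_5]ᵀ = [[169], [−70]].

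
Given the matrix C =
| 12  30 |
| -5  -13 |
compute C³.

tr C = -1 and det C = -6, so the characteristic polynomial is λ² − (-1)λ + (-6) with roots 2 and -3.
Eigenvectors give P = [[-3, -2], [1, 1]] with P⁻¹ = [[-1, -2], [1, 3]], and C = P·diag(2, -3)·P⁻¹.
Then C³ = P·diag(8, -27)·P⁻¹ = [[-24, 54], [8, -27]] · [[-1, -2], [1, 3]] = [[78, 210], [-35, -97]].

[[78, 210], [-35, -97]]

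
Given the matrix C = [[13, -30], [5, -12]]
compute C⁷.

tr C = 1 and det C = -6, so the characteristic polynomial is λ² − (1)λ + (-6) with roots -2 and 3.
Eigenvectors give P = [[2, 3], [1, 1]] with P⁻¹ = [[-1, 3], [1, -2]], and C = P·diag(-2, 3)·P⁻¹.
Then C⁷ = P·diag(-128, 2187)·P⁻¹ = [[-256, 6561], [-128, 2187]] · [[-1, 3], [1, -2]] = [[6817, -13890], [2315, -4758]].

[[6817, -13890], [2315, -4758]]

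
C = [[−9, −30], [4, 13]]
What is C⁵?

tr C = 4 and det C = 3, so the characteristic polynomial is λ² − (4)λ + (3) with roots 1 and 3.
Eigenvectors give P = [[−3, −5], [1, 2]] with P⁻¹ = [[−2, −5], [1, 3]], and C = P·diag(1, 3)·P⁻¹.
Then C⁵ = P·diag(1, 243)·P⁻¹ = [[−3, −1215], [1, 486]] · [[−2, −5], [1, 3]] = [[−1209, −3630], [484, 1453]].

[[−1209, −3630], [484, 1453]]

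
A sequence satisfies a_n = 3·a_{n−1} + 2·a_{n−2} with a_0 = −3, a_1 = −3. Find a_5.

With companion matrix M = [[3, 2], [1, 0]], [a_n, a_{n−1}]ᵀ = M·[a_{n−1}, a_{n−2}]ᵀ, so [a_5, a_4]ᵀ = M⁴·[a_1, a_0]ᵀ.
M⁴ = [[139, 78], [39, 22]], giving [a_5, a_4]ᵀ = [[−651], [−183]].

−651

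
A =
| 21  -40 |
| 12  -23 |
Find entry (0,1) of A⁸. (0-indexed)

65600

tr A = -2 and det A = -3, so the characteristic polynomial is λ² − (-2)λ + (-3) with roots -3 and 1.
Eigenvectors give P = [[-5, 2], [-3, 1]] with P⁻¹ = [[1, -2], [3, -5]], and A = P·diag(-3, 1)·P⁻¹.
Then A⁸ = P·diag(6561, 1)·P⁻¹ = [[-32805, 2], [-19683, 1]] · [[1, -2], [3, -5]] = [[-32799, 65600], [-19680, 39361]].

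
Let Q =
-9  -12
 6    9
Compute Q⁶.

[[729, 0], [0, 729]]

tr Q = 0 and det Q = -9, so the characteristic polynomial is λ² − (0)λ + (-9) with roots -3 and 3.
Eigenvectors give P = [[2, -1], [-1, 1]] with P⁻¹ = [[1, 1], [1, 2]], and Q = P·diag(-3, 3)·P⁻¹.
Then Q⁶ = P·diag(729, 729)·P⁻¹ = [[1458, -729], [-729, 729]] · [[1, 1], [1, 2]] = [[729, 0], [0, 729]].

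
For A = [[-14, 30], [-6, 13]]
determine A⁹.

tr A = -1 and det A = -2, so the characteristic polynomial is λ² − (-1)λ + (-2) with roots -2 and 1.
Eigenvectors give P = [[5, 2], [2, 1]] with P⁻¹ = [[1, -2], [-2, 5]], and A = P·diag(-2, 1)·P⁻¹.
Then A⁹ = P·diag(-512, 1)·P⁻¹ = [[-2560, 2], [-1024, 1]] · [[1, -2], [-2, 5]] = [[-2564, 5130], [-1026, 2053]].

[[-2564, 5130], [-1026, 2053]]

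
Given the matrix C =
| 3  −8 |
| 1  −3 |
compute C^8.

[[1, 0], [0, 1]]

C² = I (check: tr C = 0 and det C = −1), so C^8 = I since 8 is even.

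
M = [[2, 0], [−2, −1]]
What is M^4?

M^2 = [[4, 0], [−2, 1]]
M^3 = [[8, 0], [−6, −1]]
M^4 = [[16, 0], [−10, 1]]

[[16, 0], [−10, 1]]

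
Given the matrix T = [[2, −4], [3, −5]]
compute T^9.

[[1532, −2044], [1533, −2045]]

tr T = −3 and det T = 2, so the characteristic polynomial is λ² − (−3)λ + (2) with roots −1 and −2.
Eigenvectors give P = [[4, 1], [3, 1]] with P⁻¹ = [[1, −1], [−3, 4]], and T = P·diag(−1, −2)·P⁻¹.
Then T^9 = P·diag(−1, −512)·P⁻¹ = [[−4, −512], [−3, −512]] · [[1, −1], [−3, 4]] = [[1532, −2044], [1533, −2045]].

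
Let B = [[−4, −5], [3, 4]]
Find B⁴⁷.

[[−4, −5], [3, 4]]

B² = I (check: tr B = 0 and det B = −1), so B⁴⁷ = B since 47 is odd.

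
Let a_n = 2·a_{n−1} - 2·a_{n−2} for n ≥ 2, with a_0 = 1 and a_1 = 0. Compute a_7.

16

With companion matrix C = [[2, -2], [1, 0]], [a_n, a_{n−1}]ᵀ = C·[a_{n−1}, a_{n−2}]ᵀ, so [a_7, a_6]ᵀ = C⁶·[a_1, a_0]ᵀ.
C⁶ = [[-8, 16], [-8, 8]], giving [a_7, a_6]ᵀ = [[16], [8]].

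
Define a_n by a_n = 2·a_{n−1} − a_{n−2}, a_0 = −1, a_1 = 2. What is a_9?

With companion matrix T = [[2, −1], [1, 0]], [a_n, a_{n−1}]ᵀ = T·[a_{n−1}, a_{n−2}]ᵀ, so [a_9, a_8]ᵀ = T^8·[a_1, a_0]ᵀ.
T^8 = [[9, −8], [8, −7]], giving [a_9, a_8]ᵀ = [[26], [23]].

26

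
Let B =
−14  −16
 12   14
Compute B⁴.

[[16, 0], [0, 16]]

tr B = 0 and det B = −4, so the characteristic polynomial is λ² − (0)λ + (−4) with roots −2 and 2.
Eigenvectors give P = [[4, 1], [−3, −1]] with P⁻¹ = [[1, 1], [−3, −4]], and B = P·diag(−2, 2)·P⁻¹.
Then B⁴ = P·diag(16, 16)·P⁻¹ = [[64, 16], [−48, −16]] · [[1, 1], [−3, −4]] = [[16, 0], [0, 16]].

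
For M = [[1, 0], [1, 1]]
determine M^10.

M = I + N where N = [[0, 0], [1, 0]] is strictly lower-triangular, so N^2 = 0.
(I + N)^10 = I + 10·N = [[1, 0], [10, 1]].

[[1, 0], [10, 1]]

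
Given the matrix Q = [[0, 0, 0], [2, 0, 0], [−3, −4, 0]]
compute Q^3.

[[0, 0, 0], [0, 0, 0], [0, 0, 0]]

Q is strictly triangular, hence nilpotent: Q^3 = 0, so Q^3 = 0.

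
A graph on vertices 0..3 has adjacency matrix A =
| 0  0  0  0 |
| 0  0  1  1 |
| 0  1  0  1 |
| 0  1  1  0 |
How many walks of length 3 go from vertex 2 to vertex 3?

3

The number of length-3 walks from vertex 2 to vertex 3 is entry (2,3) of A^3, where A is the adjacency matrix.
A^2 = [[0, 0, 0, 0], [0, 2, 1, 1], [0, 1, 2, 1], [0, 1, 1, 2]]
A^3 = [[0, 0, 0, 0], [0, 2, 3, 3], [0, 3, 2, 3], [0, 3, 3, 2]]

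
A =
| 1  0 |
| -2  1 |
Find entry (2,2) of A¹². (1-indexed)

A = I + N where N = [[0, 0], [-2, 0]] is strictly lower-triangular, so N² = 0.
(I + N)¹² = I + 12·N = [[1, 0], [-24, 1]].

1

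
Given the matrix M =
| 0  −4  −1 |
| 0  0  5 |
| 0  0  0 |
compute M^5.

M is strictly triangular, hence nilpotent: M^3 = 0, so M^5 = 0.

[[0, 0, 0], [0, 0, 0], [0, 0, 0]]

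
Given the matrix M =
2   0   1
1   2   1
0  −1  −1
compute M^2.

[[4, −1, 1], [4, 3, 2], [−1, −1, 0]]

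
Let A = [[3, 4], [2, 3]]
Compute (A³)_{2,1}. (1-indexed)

70

A² = [[17, 24], [12, 17]]
A³ = [[99, 140], [70, 99]]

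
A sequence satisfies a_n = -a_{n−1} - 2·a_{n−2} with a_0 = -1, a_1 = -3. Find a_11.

-47

With companion matrix C = [[-1, -2], [1, 0]], [a_n, a_{n−1}]ᵀ = C·[a_{n−1}, a_{n−2}]ᵀ, so [a_11, a_10]ᵀ = C¹⁰·[a_1, a_0]ᵀ.
C¹⁰ = [[23, -22], [11, 34]], giving [a_11, a_10]ᵀ = [[-47], [-67]].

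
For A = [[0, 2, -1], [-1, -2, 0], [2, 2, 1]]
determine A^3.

[[4, 2, 3], [0, 2, -1], [-4, -6, -1]]

A^2 = [[-4, -6, -1], [2, 2, 1], [0, 2, -1]]
A^3 = [[4, 2, 3], [0, 2, -1], [-4, -6, -1]]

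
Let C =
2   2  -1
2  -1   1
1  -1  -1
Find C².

[[7, 3, 1], [3, 4, -4], [-1, 4, -1]]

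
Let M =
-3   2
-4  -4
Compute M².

[[1, -14], [28, 8]]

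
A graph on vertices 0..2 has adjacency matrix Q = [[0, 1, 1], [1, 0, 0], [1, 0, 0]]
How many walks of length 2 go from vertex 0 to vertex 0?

2

The number of length-2 walks from vertex 0 to vertex 0 is entry (0,0) of Q², where Q is the adjacency matrix.
Q² = [[2, 0, 0], [0, 1, 1], [0, 1, 1]]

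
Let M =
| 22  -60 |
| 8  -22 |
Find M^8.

[[256, 0], [0, 256]]

tr M = 0 and det M = -4, so the characteristic polynomial is λ² − (0)λ + (-4) with roots -2 and 2.
Eigenvectors give P = [[-5, 3], [-2, 1]] with P⁻¹ = [[1, -3], [2, -5]], and M = P·diag(-2, 2)·P⁻¹.
Then M^8 = P·diag(256, 256)·P⁻¹ = [[-1280, 768], [-512, 256]] · [[1, -3], [2, -5]] = [[256, 0], [0, 256]].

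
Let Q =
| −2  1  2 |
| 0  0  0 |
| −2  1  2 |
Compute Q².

[[0, 0, 0], [0, 0, 0], [0, 0, 0]]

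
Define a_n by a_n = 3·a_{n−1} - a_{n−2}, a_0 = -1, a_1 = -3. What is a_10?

-17711

With companion matrix B = [[3, -1], [1, 0]], [a_n, a_{n−1}]ᵀ = B·[a_{n−1}, a_{n−2}]ᵀ, so [a_10, a_9]ᵀ = B⁹·[a_1, a_0]ᵀ.
B⁹ = [[6765, -2584], [2584, -987]], giving [a_10, a_9]ᵀ = [[-17711], [-6765]].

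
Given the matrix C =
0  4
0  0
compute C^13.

C is strictly triangular, hence nilpotent: C^2 = 0, so C^13 = 0.

[[0, 0], [0, 0]]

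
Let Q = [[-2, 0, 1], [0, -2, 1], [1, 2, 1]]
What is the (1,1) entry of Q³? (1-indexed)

Q² = [[5, 2, -1], [1, 6, -1], [-1, -2, 4]]
Q³ = [[-11, -6, 6], [-3, -14, 6], [6, 12, 1]]

-11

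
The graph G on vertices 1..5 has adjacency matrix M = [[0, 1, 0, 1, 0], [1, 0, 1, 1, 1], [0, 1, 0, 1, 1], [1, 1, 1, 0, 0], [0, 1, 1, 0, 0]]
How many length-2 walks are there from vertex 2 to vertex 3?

The number of length-2 walks from vertex 2 to vertex 3 is entry (2,3) of M², where M is the adjacency matrix.
M² = [[2, 1, 2, 1, 1], [1, 4, 2, 2, 1], [2, 2, 3, 1, 1], [1, 2, 1, 3, 2], [1, 1, 1, 2, 2]]

2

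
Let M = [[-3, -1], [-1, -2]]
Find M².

[[10, 5], [5, 5]]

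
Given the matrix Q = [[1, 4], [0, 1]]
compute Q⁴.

[[1, 16], [0, 1]]

Q = I + N where N = [[0, 4], [0, 0]] is strictly upper-triangular, so N² = 0.
(I + N)⁴ = I + 4·N = [[1, 16], [0, 1]].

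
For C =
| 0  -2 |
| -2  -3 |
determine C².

[[4, 6], [6, 13]]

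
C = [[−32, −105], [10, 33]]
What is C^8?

[[−37574, −132405], [12610, 44391]]

tr C = 1 and det C = −6, so the characteristic polynomial is λ² − (1)λ + (−6) with roots −2 and 3.
Eigenvectors give P = [[−7, 3], [2, −1]] with P⁻¹ = [[−1, −3], [−2, −7]], and C = P·diag(−2, 3)·P⁻¹.
Then C^8 = P·diag(256, 6561)·P⁻¹ = [[−1792, 19683], [512, −6561]] · [[−1, −3], [−2, −7]] = [[−37574, −132405], [12610, 44391]].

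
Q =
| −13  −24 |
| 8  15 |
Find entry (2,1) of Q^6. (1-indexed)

tr Q = 2 and det Q = −3, so the characteristic polynomial is λ² − (2)λ + (−3) with roots −1 and 3.
Eigenvectors give P = [[−2, −3], [1, 2]] with P⁻¹ = [[−2, −3], [1, 2]], and Q = P·diag(−1, 3)·P⁻¹.
Then Q^6 = P·diag(1, 729)·P⁻¹ = [[−2, −2187], [1, 1458]] · [[−2, −3], [1, 2]] = [[−2183, −4368], [1456, 2913]].

1456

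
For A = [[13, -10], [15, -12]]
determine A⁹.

tr A = 1 and det A = -6, so the characteristic polynomial is λ² − (1)λ + (-6) with roots -2 and 3.
Eigenvectors give P = [[-2, -1], [-3, -1]] with P⁻¹ = [[1, -1], [-3, 2]], and A = P·diag(-2, 3)·P⁻¹.
Then A⁹ = P·diag(-512, 19683)·P⁻¹ = [[1024, -19683], [1536, -19683]] · [[1, -1], [-3, 2]] = [[60073, -40390], [60585, -40902]].

[[60073, -40390], [60585, -40902]]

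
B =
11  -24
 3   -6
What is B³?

tr B = 5 and det B = 6, so the characteristic polynomial is λ² − (5)λ + (6) with roots 3 and 2.
Eigenvectors give P = [[3, -8], [1, -3]] with P⁻¹ = [[3, -8], [1, -3]], and B = P·diag(3, 2)·P⁻¹.
Then B³ = P·diag(27, 8)·P⁻¹ = [[81, -64], [27, -24]] · [[3, -8], [1, -3]] = [[179, -456], [57, -144]].

[[179, -456], [57, -144]]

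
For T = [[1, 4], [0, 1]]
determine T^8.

T = I + N where N = [[0, 4], [0, 0]] is strictly upper-triangular, so N^2 = 0.
(I + N)^8 = I + 8·N = [[1, 32], [0, 1]].

[[1, 32], [0, 1]]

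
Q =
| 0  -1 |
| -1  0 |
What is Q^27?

[[0, -1], [-1, 0]]

Q² = I (check: tr Q = 0 and det Q = -1), so Q^27 = Q since 27 is odd.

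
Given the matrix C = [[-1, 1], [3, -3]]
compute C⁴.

C² = [[4, -4], [-12, 12]]
C³ = [[-16, 16], [48, -48]]
C⁴ = [[64, -64], [-192, 192]]

[[64, -64], [-192, 192]]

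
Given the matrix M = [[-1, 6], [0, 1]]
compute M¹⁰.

M² = I (check: tr M = 0 and det M = -1), so M¹⁰ = I since 10 is even.

[[1, 0], [0, 1]]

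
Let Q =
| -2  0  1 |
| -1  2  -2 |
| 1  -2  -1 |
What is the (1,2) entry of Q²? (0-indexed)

-3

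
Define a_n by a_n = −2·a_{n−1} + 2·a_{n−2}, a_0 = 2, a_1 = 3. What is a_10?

With companion matrix B = [[−2, 2], [1, 0]], [a_n, a_{n−1}]ᵀ = B·[a_{n−1}, a_{n−2}]ᵀ, so [a_10, a_9]ᵀ = B⁹·[a_1, a_0]ᵀ.
B⁹ = [[−6688, 4896], [2448, −1792]], giving [a_10, a_9]ᵀ = [[−10272], [3760]].

−10272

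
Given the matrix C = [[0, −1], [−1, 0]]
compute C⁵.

[[0, −1], [−1, 0]]

C² = I (check: tr C = 0 and det C = −1), so C⁵ = C since 5 is odd.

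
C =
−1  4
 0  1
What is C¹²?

[[1, 0], [0, 1]]

C² = I (check: tr C = 0 and det C = −1), so C¹² = I since 12 is even.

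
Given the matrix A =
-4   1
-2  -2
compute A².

[[14, -6], [12, 2]]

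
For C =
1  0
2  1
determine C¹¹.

C = I + N where N = [[0, 0], [2, 0]] is strictly lower-triangular, so N² = 0.
(I + N)¹¹ = I + 11·N = [[1, 0], [22, 1]].

[[1, 0], [22, 1]]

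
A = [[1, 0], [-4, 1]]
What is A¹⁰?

A = I + N where N = [[0, 0], [-4, 0]] is strictly lower-triangular, so N² = 0.
(I + N)¹⁰ = I + 10·N = [[1, 0], [-40, 1]].

[[1, 0], [-40, 1]]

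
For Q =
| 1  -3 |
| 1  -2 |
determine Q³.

Q² = [[-2, 3], [-1, 1]]
Q³ = [[1, 0], [0, 1]]

[[1, 0], [0, 1]]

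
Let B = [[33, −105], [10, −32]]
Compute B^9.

[[140853, −424095], [40390, −121682]]

tr B = 1 and det B = −6, so the characteristic polynomial is λ² − (1)λ + (−6) with roots 3 and −2.
Eigenvectors give P = [[7, 3], [2, 1]] with P⁻¹ = [[1, −3], [−2, 7]], and B = P·diag(3, −2)·P⁻¹.
Then B^9 = P·diag(19683, −512)·P⁻¹ = [[137781, −1536], [39366, −512]] · [[1, −3], [−2, 7]] = [[140853, −424095], [40390, −121682]].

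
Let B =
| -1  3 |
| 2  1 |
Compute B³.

B² = [[7, 0], [0, 7]]
B³ = [[-7, 21], [14, 7]]

[[-7, 21], [14, 7]]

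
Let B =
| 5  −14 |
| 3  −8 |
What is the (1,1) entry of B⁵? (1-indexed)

185

tr B = −3 and det B = 2, so the characteristic polynomial is λ² − (−3)λ + (2) with roots −2 and −1.
Eigenvectors give P = [[2, 7], [1, 3]] with P⁻¹ = [[−3, 7], [1, −2]], and B = P·diag(−2, −1)·P⁻¹.
Then B⁵ = P·diag(−32, −1)·P⁻¹ = [[−64, −7], [−32, −3]] · [[−3, 7], [1, −2]] = [[185, −434], [93, −218]].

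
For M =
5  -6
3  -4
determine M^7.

tr M = 1 and det M = -2, so the characteristic polynomial is λ² − (1)λ + (-2) with roots -1 and 2.
Eigenvectors give P = [[-1, 2], [-1, 1]] with P⁻¹ = [[1, -2], [1, -1]], and M = P·diag(-1, 2)·P⁻¹.
Then M^7 = P·diag(-1, 128)·P⁻¹ = [[1, 256], [1, 128]] · [[1, -2], [1, -1]] = [[257, -258], [129, -130]].

[[257, -258], [129, -130]]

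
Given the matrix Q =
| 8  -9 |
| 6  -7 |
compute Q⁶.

[[190, -189], [126, -125]]

tr Q = 1 and det Q = -2, so the characteristic polynomial is λ² − (1)λ + (-2) with roots -1 and 2.
Eigenvectors give P = [[1, 3], [1, 2]] with P⁻¹ = [[-2, 3], [1, -1]], and Q = P·diag(-1, 2)·P⁻¹.
Then Q⁶ = P·diag(1, 64)·P⁻¹ = [[1, 192], [1, 128]] · [[-2, 3], [1, -1]] = [[190, -189], [126, -125]].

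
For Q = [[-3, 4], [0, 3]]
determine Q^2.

[[9, 0], [0, 9]]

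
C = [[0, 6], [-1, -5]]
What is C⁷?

tr C = -5 and det C = 6, so the characteristic polynomial is λ² − (-5)λ + (6) with roots -3 and -2.
Eigenvectors give P = [[-2, -3], [1, 1]] with P⁻¹ = [[1, 3], [-1, -2]], and C = P·diag(-3, -2)·P⁻¹.
Then C⁷ = P·diag(-2187, -128)·P⁻¹ = [[4374, 384], [-2187, -128]] · [[1, 3], [-1, -2]] = [[3990, 12354], [-2059, -6305]].

[[3990, 12354], [-2059, -6305]]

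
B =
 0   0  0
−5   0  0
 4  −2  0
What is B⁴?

B is strictly triangular, hence nilpotent: B³ = 0, so B⁴ = 0.

[[0, 0, 0], [0, 0, 0], [0, 0, 0]]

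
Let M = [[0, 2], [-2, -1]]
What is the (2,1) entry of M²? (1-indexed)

2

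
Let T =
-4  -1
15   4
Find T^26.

T² = I (check: tr T = 0 and det T = -1), so T^26 = I since 26 is even.

[[1, 0], [0, 1]]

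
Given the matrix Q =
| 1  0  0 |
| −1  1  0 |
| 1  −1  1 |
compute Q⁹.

[[1, 0, 0], [−9, 1, 0], [45, −9, 1]]

Q = I + N where N = [[0, 0, 0], [−1, 0, 0], [1, −1, 0]] is strictly lower-triangular, so N³ = 0.
(I + N)⁹ = I + 9·N + 36·N² = [[1, 0, 0], [−9, 1, 0], [45, −9, 1]].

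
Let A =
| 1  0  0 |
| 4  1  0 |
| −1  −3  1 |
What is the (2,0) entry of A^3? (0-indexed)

A = I + N where N = [[0, 0, 0], [4, 0, 0], [−1, −3, 0]] is strictly lower-triangular, so N^3 = 0.
(I + N)^3 = I + 3·N + 3·N^2 = [[1, 0, 0], [12, 1, 0], [−39, −9, 1]].

−39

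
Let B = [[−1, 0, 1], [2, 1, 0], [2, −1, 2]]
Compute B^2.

[[3, −1, 1], [0, 1, 2], [0, −3, 6]]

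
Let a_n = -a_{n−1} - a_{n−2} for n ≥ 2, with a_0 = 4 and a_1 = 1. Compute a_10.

With companion matrix A = [[-1, -1], [1, 0]], [a_n, a_{n−1}]ᵀ = A·[a_{n−1}, a_{n−2}]ᵀ, so [a_10, a_9]ᵀ = A^9·[a_1, a_0]ᵀ.
A^9 = [[1, 0], [0, 1]], giving [a_10, a_9]ᵀ = [[1], [4]].

1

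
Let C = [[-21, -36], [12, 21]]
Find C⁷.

[[-15309, -26244], [8748, 15309]]

tr C = 0 and det C = -9, so the characteristic polynomial is λ² − (0)λ + (-9) with roots 3 and -3.
Eigenvectors give P = [[3, -2], [-2, 1]] with P⁻¹ = [[-1, -2], [-2, -3]], and C = P·diag(3, -3)·P⁻¹.
Then C⁷ = P·diag(2187, -2187)·P⁻¹ = [[6561, 4374], [-4374, -2187]] · [[-1, -2], [-2, -3]] = [[-15309, -26244], [8748, 15309]].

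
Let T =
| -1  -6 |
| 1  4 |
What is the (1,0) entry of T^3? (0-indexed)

7

tr T = 3 and det T = 2, so the characteristic polynomial is λ² − (3)λ + (2) with roots 2 and 1.
Eigenvectors give P = [[-2, -3], [1, 1]] with P⁻¹ = [[1, 3], [-1, -2]], and T = P·diag(2, 1)·P⁻¹.
Then T^3 = P·diag(8, 1)·P⁻¹ = [[-16, -3], [8, 1]] · [[1, 3], [-1, -2]] = [[-13, -42], [7, 22]].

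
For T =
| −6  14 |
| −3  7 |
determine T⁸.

[[−6, 14], [−3, 7]]

T² = T (a projection; rank 1, trace 1), so T⁸ = T.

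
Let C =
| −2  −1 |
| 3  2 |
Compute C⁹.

C² = I (check: tr C = 0 and det C = −1), so C⁹ = C since 9 is odd.

[[−2, −1], [3, 2]]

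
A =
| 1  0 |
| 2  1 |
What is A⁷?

[[1, 0], [14, 1]]

A = I + N where N = [[0, 0], [2, 0]] is strictly lower-triangular, so N² = 0.
(I + N)⁷ = I + 7·N = [[1, 0], [14, 1]].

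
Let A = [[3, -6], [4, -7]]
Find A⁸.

[[-13119, 19680], [-13120, 19681]]

tr A = -4 and det A = 3, so the characteristic polynomial is λ² − (-4)λ + (3) with roots -3 and -1.
Eigenvectors give P = [[1, 3], [1, 2]] with P⁻¹ = [[-2, 3], [1, -1]], and A = P·diag(-3, -1)·P⁻¹.
Then A⁸ = P·diag(6561, 1)·P⁻¹ = [[6561, 3], [6561, 2]] · [[-2, 3], [1, -1]] = [[-13119, 19680], [-13120, 19681]].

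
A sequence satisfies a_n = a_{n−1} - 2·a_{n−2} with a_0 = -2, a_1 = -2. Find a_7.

With companion matrix B = [[1, -2], [1, 0]], [a_n, a_{n−1}]ᵀ = B·[a_{n−1}, a_{n−2}]ᵀ, so [a_7, a_6]ᵀ = B^6·[a_1, a_0]ᵀ.
B^6 = [[7, -10], [5, 2]], giving [a_7, a_6]ᵀ = [[6], [-14]].

6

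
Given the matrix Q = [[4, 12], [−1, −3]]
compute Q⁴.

Q² = Q (a projection; rank 1, trace 1), so Q⁴ = Q.

[[4, 12], [−1, −3]]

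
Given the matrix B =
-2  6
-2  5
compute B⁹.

[[-1532, 3066], [-1022, 2045]]

tr B = 3 and det B = 2, so the characteristic polynomial is λ² − (3)λ + (2) with roots 2 and 1.
Eigenvectors give P = [[-3, 2], [-2, 1]] with P⁻¹ = [[1, -2], [2, -3]], and B = P·diag(2, 1)·P⁻¹.
Then B⁹ = P·diag(512, 1)·P⁻¹ = [[-1536, 2], [-1024, 1]] · [[1, -2], [2, -3]] = [[-1532, 3066], [-1022, 2045]].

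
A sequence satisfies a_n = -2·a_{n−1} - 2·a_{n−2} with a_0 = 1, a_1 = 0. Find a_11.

With companion matrix B = [[-2, -2], [1, 0]], [a_n, a_{n−1}]ᵀ = B·[a_{n−1}, a_{n−2}]ᵀ, so [a_11, a_10]ᵀ = B¹⁰·[a_1, a_0]ᵀ.
B¹⁰ = [[32, 64], [-32, -32]], giving [a_11, a_10]ᵀ = [[64], [-32]].

64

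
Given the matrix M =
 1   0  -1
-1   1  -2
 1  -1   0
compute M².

[[0, 1, -1], [-4, 3, -1], [2, -1, 1]]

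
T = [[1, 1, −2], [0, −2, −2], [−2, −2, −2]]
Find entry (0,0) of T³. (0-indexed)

5

T² = [[5, 3, 0], [4, 8, 8], [2, 6, 12]]
T³ = [[5, −1, −16], [−12, −28, −40], [−22, −34, −40]]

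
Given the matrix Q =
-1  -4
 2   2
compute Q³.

Q² = [[-7, -4], [2, -4]]
Q³ = [[-1, 20], [-10, -16]]

[[-1, 20], [-10, -16]]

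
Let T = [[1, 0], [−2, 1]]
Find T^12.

T = I + N where N = [[0, 0], [−2, 0]] is strictly lower-triangular, so N^2 = 0.
(I + N)^12 = I + 12·N = [[1, 0], [−24, 1]].

[[1, 0], [−24, 1]]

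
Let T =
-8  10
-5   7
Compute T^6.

[[1394, -1330], [665, -601]]

tr T = -1 and det T = -6, so the characteristic polynomial is λ² − (-1)λ + (-6) with roots 2 and -3.
Eigenvectors give P = [[-1, -2], [-1, -1]] with P⁻¹ = [[1, -2], [-1, 1]], and T = P·diag(2, -3)·P⁻¹.
Then T^6 = P·diag(64, 729)·P⁻¹ = [[-64, -1458], [-64, -729]] · [[1, -2], [-1, 1]] = [[1394, -1330], [665, -601]].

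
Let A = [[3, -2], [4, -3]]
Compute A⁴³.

A² = I (check: tr A = 0 and det A = -1), so A⁴³ = A since 43 is odd.

[[3, -2], [4, -3]]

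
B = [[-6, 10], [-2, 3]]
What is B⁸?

tr B = -3 and det B = 2, so the characteristic polynomial is λ² − (-3)λ + (2) with roots -2 and -1.
Eigenvectors give P = [[5, 2], [2, 1]] with P⁻¹ = [[1, -2], [-2, 5]], and B = P·diag(-2, -1)·P⁻¹.
Then B⁸ = P·diag(256, 1)·P⁻¹ = [[1280, 2], [512, 1]] · [[1, -2], [-2, 5]] = [[1276, -2550], [510, -1019]].

[[1276, -2550], [510, -1019]]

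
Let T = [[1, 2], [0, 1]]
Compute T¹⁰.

T = I + N where N = [[0, 2], [0, 0]] is strictly upper-triangular, so N² = 0.
(I + N)¹⁰ = I + 10·N = [[1, 20], [0, 1]].

[[1, 20], [0, 1]]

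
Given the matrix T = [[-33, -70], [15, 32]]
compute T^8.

[[44391, 88270], [-18915, -37574]]

tr T = -1 and det T = -6, so the characteristic polynomial is λ² − (-1)λ + (-6) with roots -3 and 2.
Eigenvectors give P = [[-7, 2], [3, -1]] with P⁻¹ = [[-1, -2], [-3, -7]], and T = P·diag(-3, 2)·P⁻¹.
Then T^8 = P·diag(6561, 256)·P⁻¹ = [[-45927, 512], [19683, -256]] · [[-1, -2], [-3, -7]] = [[44391, 88270], [-18915, -37574]].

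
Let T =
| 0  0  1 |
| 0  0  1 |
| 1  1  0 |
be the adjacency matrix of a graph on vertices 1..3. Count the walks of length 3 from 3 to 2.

2

The number of length-3 walks from vertex 3 to vertex 2 is entry (3,2) of T³, where T is the adjacency matrix.
T² = [[1, 1, 0], [1, 1, 0], [0, 0, 2]]
T³ = [[0, 0, 2], [0, 0, 2], [2, 2, 0]]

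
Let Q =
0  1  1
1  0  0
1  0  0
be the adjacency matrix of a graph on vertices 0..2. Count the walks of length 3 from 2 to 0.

The number of length-3 walks from vertex 2 to vertex 0 is entry (2,0) of Q³, where Q is the adjacency matrix.
Q² = [[2, 0, 0], [0, 1, 1], [0, 1, 1]]
Q³ = [[0, 2, 2], [2, 0, 0], [2, 0, 0]]

2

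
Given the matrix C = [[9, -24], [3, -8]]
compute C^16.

C² = C (a projection; rank 1, trace 1), so C^16 = C.

[[9, -24], [3, -8]]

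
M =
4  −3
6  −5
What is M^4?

tr M = −1 and det M = −2, so the characteristic polynomial is λ² − (−1)λ + (−2) with roots 1 and −2.
Eigenvectors give P = [[1, −1], [1, −2]] with P⁻¹ = [[2, −1], [1, −1]], and M = P·diag(1, −2)·P⁻¹.
Then M^4 = P·diag(1, 16)·P⁻¹ = [[1, −16], [1, −32]] · [[2, −1], [1, −1]] = [[−14, 15], [−30, 31]].

[[−14, 15], [−30, 31]]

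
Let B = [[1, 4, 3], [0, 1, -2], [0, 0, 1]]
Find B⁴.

B = I + N where N = [[0, 4, 3], [0, 0, -2], [0, 0, 0]] is strictly upper-triangular, so N³ = 0.
(I + N)⁴ = I + 4·N + 6·N² = [[1, 16, -36], [0, 1, -8], [0, 0, 1]].

[[1, 16, -36], [0, 1, -8], [0, 0, 1]]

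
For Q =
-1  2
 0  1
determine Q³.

[[-1, 2], [0, 1]]

Q² = I (check: tr Q = 0 and det Q = -1), so Q³ = Q since 3 is odd.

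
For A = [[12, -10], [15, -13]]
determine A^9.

[[40902, -40390], [60585, -60073]]

tr A = -1 and det A = -6, so the characteristic polynomial is λ² − (-1)λ + (-6) with roots 2 and -3.
Eigenvectors give P = [[1, -2], [1, -3]] with P⁻¹ = [[3, -2], [1, -1]], and A = P·diag(2, -3)·P⁻¹.
Then A^9 = P·diag(512, -19683)·P⁻¹ = [[512, 39366], [512, 59049]] · [[3, -2], [1, -1]] = [[40902, -40390], [60585, -60073]].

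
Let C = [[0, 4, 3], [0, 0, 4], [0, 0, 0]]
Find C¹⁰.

[[0, 0, 0], [0, 0, 0], [0, 0, 0]]

C is strictly triangular, hence nilpotent: C³ = 0, so C¹⁰ = 0.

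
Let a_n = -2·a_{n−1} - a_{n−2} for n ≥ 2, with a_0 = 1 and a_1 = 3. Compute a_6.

-23

With companion matrix M = [[-2, -1], [1, 0]], [a_n, a_{n−1}]ᵀ = M·[a_{n−1}, a_{n−2}]ᵀ, so [a_6, a_5]ᵀ = M⁵·[a_1, a_0]ᵀ.
M⁵ = [[-6, -5], [5, 4]], giving [a_6, a_5]ᵀ = [[-23], [19]].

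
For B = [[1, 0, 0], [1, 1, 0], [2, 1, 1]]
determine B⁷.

[[1, 0, 0], [7, 1, 0], [35, 7, 1]]

B = I + N where N = [[0, 0, 0], [1, 0, 0], [2, 1, 0]] is strictly lower-triangular, so N³ = 0.
(I + N)⁷ = I + 7·N + 21·N² = [[1, 0, 0], [7, 1, 0], [35, 7, 1]].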